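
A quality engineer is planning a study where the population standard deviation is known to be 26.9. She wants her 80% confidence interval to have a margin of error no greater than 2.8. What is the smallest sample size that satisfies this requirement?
n ≥ 152

For margin E ≤ 2.8:
n ≥ (z* · σ / E)²
n ≥ (1.282 · 26.9 / 2.8)²
n ≥ 151.69

Minimum n = 152 (rounding up)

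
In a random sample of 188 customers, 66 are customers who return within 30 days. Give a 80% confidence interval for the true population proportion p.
(0.306, 0.396)

Proportion CI:
p̂ = 66/188 = 0.35106
SE = √(p̂(1-p̂)/n) = √(0.35106 · 0.64894 / 188) = 0.03481

z* = 1.282
Margin = z* · SE = 1.282 · 0.03481 = 0.0446

CI: 0.35106 ± 0.0446 = (0.306, 0.396)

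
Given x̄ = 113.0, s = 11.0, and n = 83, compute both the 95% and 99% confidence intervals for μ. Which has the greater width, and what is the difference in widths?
99% CI is wider by 1.57

df = 82
95% CI: t* = 1.989, (110.60, 115.40), width = 2 · t* · s/√n = 4.80
99% CI: t* = 2.637, (109.82, 116.18), width = 2 · t* · s/√n = 6.37

The 99% CI is wider by 6.37 - 4.80 = 1.57.
Higher confidence requires a wider interval.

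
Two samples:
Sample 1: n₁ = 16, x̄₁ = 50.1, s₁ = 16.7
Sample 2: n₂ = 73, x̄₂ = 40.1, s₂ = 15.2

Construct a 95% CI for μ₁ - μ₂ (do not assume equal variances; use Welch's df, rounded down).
(0.53, 19.47)

Difference: x̄₁ - x̄₂ = 10.00
SE = √(s₁²/n₁ + s₂²/n₂) = √(16.7²/16 + 15.2²/73) = 4.5382
df = 20.80 → 20 (Welch–Satterthwaite, rounded down)
t* = 2.086

CI: 10.00 ± 2.086 · 4.5382 = 10.00 ± 9.47 = (0.53, 19.47)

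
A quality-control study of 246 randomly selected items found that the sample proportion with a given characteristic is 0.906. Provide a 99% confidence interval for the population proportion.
(0.858, 0.954)

Proportion CI:
SE = √(p̂(1-p̂)/n) = √(0.906 · 0.094 / 246) = 0.01861

z* = 2.576
Margin = z* · SE = 2.576 · 0.01861 = 0.0479

CI: 0.906 ± 0.0479 = (0.858, 0.954)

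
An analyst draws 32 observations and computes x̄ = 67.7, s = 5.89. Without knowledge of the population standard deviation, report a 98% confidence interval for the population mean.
(65.15, 70.25)

t-interval (σ unknown):
df = n - 1 = 31
t* = 2.453 for 98% confidence

Margin of error = t* · s/√n = 2.453 · 5.89/√32 = 2.55

CI: (65.15, 70.25)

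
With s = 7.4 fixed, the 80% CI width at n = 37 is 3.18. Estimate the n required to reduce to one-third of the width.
n ≈ 333

CI width ∝ 1/√n
To reduce width by factor 3, need √n to grow by 3 → need 3² = 9 times as many samples.

Current: n = 37, width = 3.18
New: n = 333, width ≈ 1.04

Width reduced by factor of 3.18/1.04 = 3.06.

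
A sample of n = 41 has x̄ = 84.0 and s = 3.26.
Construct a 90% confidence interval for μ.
(83.14, 84.86)

t-interval (σ unknown):
df = n - 1 = 40
t* = 1.684 for 90% confidence

Margin of error = t* · s/√n = 1.684 · 3.26/√41 = 0.86

CI: (83.14, 84.86)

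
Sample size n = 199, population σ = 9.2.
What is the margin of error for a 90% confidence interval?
Margin of error = 1.07

Margin of error = z* · σ/√n
= 1.645 · 9.2/√199
= 1.645 · 9.2/14.1067
= 1.07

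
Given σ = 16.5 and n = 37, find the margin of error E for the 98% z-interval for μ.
Margin of error = 6.31

Margin of error = z* · σ/√n
= 2.326 · 16.5/√37
= 2.326 · 16.5/6.0828
= 6.31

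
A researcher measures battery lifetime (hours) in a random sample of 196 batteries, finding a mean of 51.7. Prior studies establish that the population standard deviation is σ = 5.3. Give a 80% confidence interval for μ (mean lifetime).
(51.21, 52.19)

z-interval (σ known):
z* = 1.282 for 80% confidence

Margin of error = z* · σ/√n = 1.282 · 5.3/√196 = 0.49

CI: (51.7 - 0.49, 51.7 + 0.49) = (51.21, 52.19)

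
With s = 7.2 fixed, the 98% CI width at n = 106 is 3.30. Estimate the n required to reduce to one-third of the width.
n ≈ 954

CI width ∝ 1/√n
To reduce width by factor 3, need √n to grow by 3 → need 3² = 9 times as many samples.

Current: n = 106, width = 3.30
New: n = 954, width ≈ 1.09

Width reduced by factor of 3.30/1.09 = 3.03.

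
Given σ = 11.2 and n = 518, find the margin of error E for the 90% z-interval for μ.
Margin of error = 0.81

Margin of error = z* · σ/√n
= 1.645 · 11.2/√518
= 1.645 · 11.2/22.7596
= 0.81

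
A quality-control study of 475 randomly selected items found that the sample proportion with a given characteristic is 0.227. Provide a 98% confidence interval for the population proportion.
(0.182, 0.272)

Proportion CI:
SE = √(p̂(1-p̂)/n) = √(0.227 · 0.773 / 475) = 0.01922

z* = 2.326
Margin = z* · SE = 2.326 · 0.01922 = 0.0447

CI: 0.227 ± 0.0447 = (0.182, 0.272)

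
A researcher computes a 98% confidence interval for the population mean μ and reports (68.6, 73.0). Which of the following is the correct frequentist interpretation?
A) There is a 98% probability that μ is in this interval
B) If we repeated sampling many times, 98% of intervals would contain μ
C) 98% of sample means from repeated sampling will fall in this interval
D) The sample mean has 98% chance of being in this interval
B

A) Wrong — μ is fixed; the randomness lives in the interval, not in μ.
B) Correct — this is the frequentist long-run coverage interpretation.
C) Wrong — coverage applies to intervals containing μ, not to future x̄ values.
D) Wrong — x̄ is observed and sits in the interval by construction.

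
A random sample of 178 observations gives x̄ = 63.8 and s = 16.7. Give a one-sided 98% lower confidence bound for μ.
μ ≥ 61.21

Lower bound (one-sided):
t* = 2.069 (one-sided for 98%)
Lower bound = x̄ - t* · s/√n = 63.8 - 2.069 · 16.7/√178 = 61.21

We are 98% confident that μ ≥ 61.21.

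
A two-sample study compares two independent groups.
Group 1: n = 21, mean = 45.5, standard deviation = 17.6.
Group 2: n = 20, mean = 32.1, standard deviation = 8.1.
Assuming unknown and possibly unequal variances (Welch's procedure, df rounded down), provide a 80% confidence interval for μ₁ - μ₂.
(7.82, 18.98)

Difference: x̄₁ - x̄₂ = 13.40
SE = √(s₁²/n₁ + s₂²/n₂) = √(17.6²/21 + 8.1²/20) = 4.2463
df = 28.41 → 28 (Welch–Satterthwaite, rounded down)
t* = 1.313

CI: 13.40 ± 1.313 · 4.2463 = 13.40 ± 5.58 = (7.82, 18.98)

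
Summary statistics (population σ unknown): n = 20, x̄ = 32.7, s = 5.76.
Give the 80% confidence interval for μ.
(30.99, 34.41)

t-interval (σ unknown):
df = n - 1 = 19
t* = 1.328 for 80% confidence

Margin of error = t* · s/√n = 1.328 · 5.76/√20 = 1.71

CI: (30.99, 34.41)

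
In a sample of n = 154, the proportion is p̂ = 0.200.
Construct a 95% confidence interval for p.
(0.137, 0.263)

Proportion CI:
SE = √(p̂(1-p̂)/n) = √(0.200 · 0.800 / 154) = 0.03223

z* = 1.960
Margin = z* · SE = 1.960 · 0.03223 = 0.0632

CI: 0.200 ± 0.0632 = (0.137, 0.263)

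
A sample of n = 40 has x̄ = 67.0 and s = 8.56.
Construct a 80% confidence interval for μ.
(65.24, 68.76)

t-interval (σ unknown):
df = n - 1 = 39
t* = 1.304 for 80% confidence

Margin of error = t* · s/√n = 1.304 · 8.56/√40 = 1.76

CI: (65.24, 68.76)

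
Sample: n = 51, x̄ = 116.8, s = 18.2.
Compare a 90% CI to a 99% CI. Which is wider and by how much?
99% CI is wider by 5.11

df = 50
90% CI: t* = 1.676, (112.53, 121.07), width = 2 · t* · s/√n = 8.54
99% CI: t* = 2.678, (109.98, 123.62), width = 2 · t* · s/√n = 13.65

The 99% CI is wider by 13.65 - 8.54 = 5.11.
Higher confidence requires a wider interval.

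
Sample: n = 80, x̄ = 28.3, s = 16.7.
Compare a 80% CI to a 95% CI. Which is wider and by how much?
95% CI is wider by 2.61

df = 79
80% CI: t* = 1.292, (25.89, 30.71), width = 2 · t* · s/√n = 4.82
95% CI: t* = 1.990, (24.58, 32.02), width = 2 · t* · s/√n = 7.43

The 95% CI is wider by 7.43 - 4.82 = 2.61.
Higher confidence requires a wider interval.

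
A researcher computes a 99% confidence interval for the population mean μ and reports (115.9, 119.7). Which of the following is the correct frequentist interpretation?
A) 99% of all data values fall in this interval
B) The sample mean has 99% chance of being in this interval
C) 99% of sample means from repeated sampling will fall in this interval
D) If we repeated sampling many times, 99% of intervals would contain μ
D

A) Wrong — a CI is about the parameter μ, not individual data values.
B) Wrong — x̄ is observed and sits in the interval by construction.
C) Wrong — coverage applies to intervals containing μ, not to future x̄ values.
D) Correct — this is the frequentist long-run coverage interpretation.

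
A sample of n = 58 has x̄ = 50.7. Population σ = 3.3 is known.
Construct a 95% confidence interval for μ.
(49.85, 51.55)

z-interval (σ known):
z* = 1.960 for 95% confidence

Margin of error = z* · σ/√n = 1.960 · 3.3/√58 = 0.85

CI: (50.7 - 0.85, 50.7 + 0.85) = (49.85, 51.55)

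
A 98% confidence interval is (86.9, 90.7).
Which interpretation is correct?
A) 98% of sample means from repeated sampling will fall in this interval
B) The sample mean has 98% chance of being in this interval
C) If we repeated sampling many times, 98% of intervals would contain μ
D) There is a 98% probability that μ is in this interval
C

A) Wrong — coverage applies to intervals containing μ, not to future x̄ values.
B) Wrong — x̄ is observed and sits in the interval by construction.
C) Correct — this is the frequentist long-run coverage interpretation.
D) Wrong — μ is fixed; the randomness lives in the interval, not in μ.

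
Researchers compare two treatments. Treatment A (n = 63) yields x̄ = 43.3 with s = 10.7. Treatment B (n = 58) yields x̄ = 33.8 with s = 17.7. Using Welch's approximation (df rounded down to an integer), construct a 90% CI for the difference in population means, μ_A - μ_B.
(5.03, 13.97)

Difference: x̄₁ - x̄₂ = 9.50
SE = √(s₁²/n₁ + s₂²/n₂) = √(10.7²/63 + 17.7²/58) = 2.6868
df = 92.21 → 92 (Welch–Satterthwaite, rounded down)
t* = 1.662

CI: 9.50 ± 1.662 · 2.6868 = 9.50 ± 4.47 = (5.03, 13.97)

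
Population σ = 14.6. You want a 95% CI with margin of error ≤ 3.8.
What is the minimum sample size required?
n ≥ 57

For margin E ≤ 3.8:
n ≥ (z* · σ / E)²
n ≥ (1.960 · 14.6 / 3.8)²
n ≥ 56.71

Minimum n = 57 (rounding up)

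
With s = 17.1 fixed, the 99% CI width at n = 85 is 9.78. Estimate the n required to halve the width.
n ≈ 340

CI width ∝ 1/√n
To reduce width by factor 2, need √n to grow by 2 → need 2² = 4 times as many samples.

Current: n = 85, width = 9.78
New: n = 340, width ≈ 4.80

Width reduced by factor of 9.78/4.80 = 2.04.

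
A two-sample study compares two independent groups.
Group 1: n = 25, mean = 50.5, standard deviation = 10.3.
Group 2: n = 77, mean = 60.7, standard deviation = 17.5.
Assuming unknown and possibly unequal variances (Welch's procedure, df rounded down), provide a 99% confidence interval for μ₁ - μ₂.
(-17.79, -2.61)

Difference: x̄₁ - x̄₂ = -10.20
SE = √(s₁²/n₁ + s₂²/n₂) = √(10.3²/25 + 17.5²/77) = 2.8672
df = 70.51 → 70 (Welch–Satterthwaite, rounded down)
t* = 2.648

CI: -10.20 ± 2.648 · 2.8672 = -10.20 ± 7.59 = (-17.79, -2.61)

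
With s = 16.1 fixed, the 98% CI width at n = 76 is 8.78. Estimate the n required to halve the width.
n ≈ 304

CI width ∝ 1/√n
To reduce width by factor 2, need √n to grow by 2 → need 2² = 4 times as many samples.

Current: n = 76, width = 8.78
New: n = 304, width ≈ 4.32

Width reduced by factor of 8.78/4.32 = 2.03.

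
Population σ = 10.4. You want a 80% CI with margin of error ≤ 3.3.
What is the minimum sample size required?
n ≥ 17

For margin E ≤ 3.3:
n ≥ (z* · σ / E)²
n ≥ (1.282 · 10.4 / 3.3)²
n ≥ 16.32

Minimum n = 17 (rounding up)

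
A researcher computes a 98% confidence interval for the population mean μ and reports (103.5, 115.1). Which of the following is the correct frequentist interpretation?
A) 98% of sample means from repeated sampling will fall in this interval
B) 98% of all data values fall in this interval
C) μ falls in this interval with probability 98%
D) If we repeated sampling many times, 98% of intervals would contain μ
D

A) Wrong — coverage applies to intervals containing μ, not to future x̄ values.
B) Wrong — a CI is about the parameter μ, not individual data values.
C) Wrong — μ is fixed; the randomness lives in the interval, not in μ.
D) Correct — this is the frequentist long-run coverage interpretation.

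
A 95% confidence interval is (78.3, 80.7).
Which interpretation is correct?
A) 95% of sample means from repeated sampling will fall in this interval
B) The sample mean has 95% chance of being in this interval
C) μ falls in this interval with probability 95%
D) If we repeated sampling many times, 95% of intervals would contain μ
D

A) Wrong — coverage applies to intervals containing μ, not to future x̄ values.
B) Wrong — x̄ is observed and sits in the interval by construction.
C) Wrong — μ is fixed; the randomness lives in the interval, not in μ.
D) Correct — this is the frequentist long-run coverage interpretation.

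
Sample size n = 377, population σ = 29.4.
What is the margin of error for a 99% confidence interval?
Margin of error = 3.90

Margin of error = z* · σ/√n
= 2.576 · 29.4/√377
= 2.576 · 29.4/19.4165
= 3.90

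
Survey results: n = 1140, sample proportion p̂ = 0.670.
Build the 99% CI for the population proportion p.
(0.634, 0.706)

Proportion CI:
SE = √(p̂(1-p̂)/n) = √(0.670 · 0.330 / 1140) = 0.01393

z* = 2.576
Margin = z* · SE = 2.576 · 0.01393 = 0.0359

CI: 0.670 ± 0.0359 = (0.634, 0.706)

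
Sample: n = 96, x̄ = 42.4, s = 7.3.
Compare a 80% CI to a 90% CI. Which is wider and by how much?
90% CI is wider by 0.56

df = 95
80% CI: t* = 1.291, (41.44, 43.36), width = 2 · t* · s/√n = 1.92
90% CI: t* = 1.661, (41.16, 43.64), width = 2 · t* · s/√n = 2.48

The 90% CI is wider by 2.48 - 1.92 = 0.56.
Higher confidence requires a wider interval.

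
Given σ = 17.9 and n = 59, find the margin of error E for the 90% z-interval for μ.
Margin of error = 3.83

Margin of error = z* · σ/√n
= 1.645 · 17.9/√59
= 1.645 · 17.9/7.6811
= 3.83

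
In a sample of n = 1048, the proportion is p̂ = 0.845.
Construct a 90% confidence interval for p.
(0.827, 0.863)

Proportion CI:
SE = √(p̂(1-p̂)/n) = √(0.845 · 0.155 / 1048) = 0.01118

z* = 1.645
Margin = z* · SE = 1.645 · 0.01118 = 0.0184

CI: 0.845 ± 0.0184 = (0.827, 0.863)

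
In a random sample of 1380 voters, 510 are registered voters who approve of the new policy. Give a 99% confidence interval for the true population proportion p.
(0.336, 0.403)

Proportion CI:
p̂ = 510/1380 = 0.36957
SE = √(p̂(1-p̂)/n) = √(0.36957 · 0.63043 / 1380) = 0.01299

z* = 2.576
Margin = z* · SE = 2.576 · 0.01299 = 0.0335

CI: 0.36957 ± 0.0335 = (0.336, 0.403)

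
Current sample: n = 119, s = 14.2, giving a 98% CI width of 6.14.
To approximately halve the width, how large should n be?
n ≈ 476

CI width ∝ 1/√n
To reduce width by factor 2, need √n to grow by 2 → need 2² = 4 times as many samples.

Current: n = 119, width = 6.14
New: n = 476, width ≈ 3.04

Width reduced by factor of 6.14/3.04 = 2.02.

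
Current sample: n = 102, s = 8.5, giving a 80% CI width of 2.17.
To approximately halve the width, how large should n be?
n ≈ 408

CI width ∝ 1/√n
To reduce width by factor 2, need √n to grow by 2 → need 2² = 4 times as many samples.

Current: n = 102, width = 2.17
New: n = 408, width ≈ 1.08

Width reduced by factor of 2.17/1.08 = 2.01.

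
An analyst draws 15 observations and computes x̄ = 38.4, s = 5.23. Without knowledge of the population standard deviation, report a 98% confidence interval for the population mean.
(34.86, 41.94)

t-interval (σ unknown):
df = n - 1 = 14
t* = 2.624 for 98% confidence

Margin of error = t* · s/√n = 2.624 · 5.23/√15 = 3.54

CI: (34.86, 41.94)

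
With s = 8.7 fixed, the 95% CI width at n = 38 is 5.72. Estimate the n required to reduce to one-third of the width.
n ≈ 342

CI width ∝ 1/√n
To reduce width by factor 3, need √n to grow by 3 → need 3² = 9 times as many samples.

Current: n = 38, width = 5.72
New: n = 342, width ≈ 1.85

Width reduced by factor of 5.72/1.85 = 3.09.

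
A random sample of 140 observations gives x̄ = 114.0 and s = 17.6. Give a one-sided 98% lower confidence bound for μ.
μ ≥ 110.92

Lower bound (one-sided):
t* = 2.073 (one-sided for 98%)
Lower bound = x̄ - t* · s/√n = 114.0 - 2.073 · 17.6/√140 = 110.92

We are 98% confident that μ ≥ 110.92.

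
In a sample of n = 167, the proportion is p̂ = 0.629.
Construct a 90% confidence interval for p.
(0.568, 0.690)

Proportion CI:
SE = √(p̂(1-p̂)/n) = √(0.629 · 0.371 / 167) = 0.03738

z* = 1.645
Margin = z* · SE = 1.645 · 0.03738 = 0.0615

CI: 0.629 ± 0.0615 = (0.568, 0.690)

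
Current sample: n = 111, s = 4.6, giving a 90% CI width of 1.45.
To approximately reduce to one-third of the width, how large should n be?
n ≈ 999

CI width ∝ 1/√n
To reduce width by factor 3, need √n to grow by 3 → need 3² = 9 times as many samples.

Current: n = 111, width = 1.45
New: n = 999, width ≈ 0.48

Width reduced by factor of 1.45/0.48 = 3.02.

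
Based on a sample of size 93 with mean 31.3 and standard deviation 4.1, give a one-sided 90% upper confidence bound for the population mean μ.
μ ≤ 31.85

Upper bound (one-sided):
t* = 1.291 (one-sided for 90%)
Upper bound = x̄ + t* · s/√n = 31.3 + 1.291 · 4.1/√93 = 31.85

We are 90% confident that μ ≤ 31.85.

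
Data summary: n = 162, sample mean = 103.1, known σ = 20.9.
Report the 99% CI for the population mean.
(98.87, 107.33)

z-interval (σ known):
z* = 2.576 for 99% confidence

Margin of error = z* · σ/√n = 2.576 · 20.9/√162 = 4.23

CI: (103.1 - 4.23, 103.1 + 4.23) = (98.87, 107.33)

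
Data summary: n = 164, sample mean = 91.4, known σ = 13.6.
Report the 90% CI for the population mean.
(89.65, 93.15)

z-interval (σ known):
z* = 1.645 for 90% confidence

Margin of error = z* · σ/√n = 1.645 · 13.6/√164 = 1.75

CI: (91.4 - 1.75, 91.4 + 1.75) = (89.65, 93.15)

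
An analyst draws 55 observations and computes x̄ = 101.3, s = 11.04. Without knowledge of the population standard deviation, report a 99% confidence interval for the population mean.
(97.33, 105.27)

t-interval (σ unknown):
df = n - 1 = 54
t* = 2.670 for 99% confidence

Margin of error = t* · s/√n = 2.670 · 11.04/√55 = 3.97

CI: (97.33, 105.27)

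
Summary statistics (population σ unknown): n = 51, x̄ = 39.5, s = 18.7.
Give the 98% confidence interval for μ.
(33.21, 45.79)

t-interval (σ unknown):
df = n - 1 = 50
t* = 2.403 for 98% confidence

Margin of error = t* · s/√n = 2.403 · 18.7/√51 = 6.29

CI: (33.21, 45.79)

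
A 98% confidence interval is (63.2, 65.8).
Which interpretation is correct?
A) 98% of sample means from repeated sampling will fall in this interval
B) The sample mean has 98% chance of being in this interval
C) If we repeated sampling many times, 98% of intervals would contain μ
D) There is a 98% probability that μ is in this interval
C

A) Wrong — coverage applies to intervals containing μ, not to future x̄ values.
B) Wrong — x̄ is observed and sits in the interval by construction.
C) Correct — this is the frequentist long-run coverage interpretation.
D) Wrong — μ is fixed; the randomness lives in the interval, not in μ.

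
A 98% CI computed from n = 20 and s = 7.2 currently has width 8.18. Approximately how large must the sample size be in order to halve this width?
n ≈ 80

CI width ∝ 1/√n
To reduce width by factor 2, need √n to grow by 2 → need 2² = 4 times as many samples.

Current: n = 20, width = 8.18
New: n = 80, width ≈ 3.82

Width reduced by factor of 8.18/3.82 = 2.14.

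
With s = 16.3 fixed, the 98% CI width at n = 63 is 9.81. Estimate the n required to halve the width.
n ≈ 252

CI width ∝ 1/√n
To reduce width by factor 2, need √n to grow by 2 → need 2² = 4 times as many samples.

Current: n = 63, width = 9.81
New: n = 252, width ≈ 4.81

Width reduced by factor of 9.81/4.81 = 2.04.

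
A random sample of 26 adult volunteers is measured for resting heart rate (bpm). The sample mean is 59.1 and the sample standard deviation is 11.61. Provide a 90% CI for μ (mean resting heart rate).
(55.21, 62.99)

t-interval (σ unknown):
df = n - 1 = 25
t* = 1.708 for 90% confidence

Margin of error = t* · s/√n = 1.708 · 11.61/√26 = 3.89

CI: (55.21, 62.99)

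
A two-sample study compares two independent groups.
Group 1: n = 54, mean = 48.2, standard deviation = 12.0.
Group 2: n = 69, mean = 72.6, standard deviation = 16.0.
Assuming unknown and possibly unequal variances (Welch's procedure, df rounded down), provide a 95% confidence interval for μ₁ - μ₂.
(-29.40, -19.40)

Difference: x̄₁ - x̄₂ = -24.40
SE = √(s₁²/n₁ + s₂²/n₂) = √(12.0²/54 + 16.0²/69) = 2.5252
df = 120.81 → 120 (Welch–Satterthwaite, rounded down)
t* = 1.980

CI: -24.40 ± 1.980 · 2.5252 = -24.40 ± 5.00 = (-29.40, -19.40)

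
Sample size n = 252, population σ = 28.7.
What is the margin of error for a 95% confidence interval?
Margin of error = 3.54

Margin of error = z* · σ/√n
= 1.960 · 28.7/√252
= 1.960 · 28.7/15.8745
= 3.54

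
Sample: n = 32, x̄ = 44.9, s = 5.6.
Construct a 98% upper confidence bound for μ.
μ ≤ 47.02

Upper bound (one-sided):
t* = 2.144 (one-sided for 98%)
Upper bound = x̄ + t* · s/√n = 44.9 + 2.144 · 5.6/√32 = 47.02

We are 98% confident that μ ≤ 47.02.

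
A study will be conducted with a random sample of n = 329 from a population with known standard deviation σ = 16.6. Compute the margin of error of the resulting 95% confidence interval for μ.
Margin of error = 1.79

Margin of error = z* · σ/√n
= 1.960 · 16.6/√329
= 1.960 · 16.6/18.1384
= 1.79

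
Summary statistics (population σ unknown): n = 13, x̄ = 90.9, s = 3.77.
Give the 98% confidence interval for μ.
(88.10, 93.70)

t-interval (σ unknown):
df = n - 1 = 12
t* = 2.681 for 98% confidence

Margin of error = t* · s/√n = 2.681 · 3.77/√13 = 2.80

CI: (88.10, 93.70)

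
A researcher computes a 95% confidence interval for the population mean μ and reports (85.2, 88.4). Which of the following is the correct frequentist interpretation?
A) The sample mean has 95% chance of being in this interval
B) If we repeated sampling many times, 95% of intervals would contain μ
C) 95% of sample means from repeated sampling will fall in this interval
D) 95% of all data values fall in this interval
B

A) Wrong — x̄ is observed and sits in the interval by construction.
B) Correct — this is the frequentist long-run coverage interpretation.
C) Wrong — coverage applies to intervals containing μ, not to future x̄ values.
D) Wrong — a CI is about the parameter μ, not individual data values.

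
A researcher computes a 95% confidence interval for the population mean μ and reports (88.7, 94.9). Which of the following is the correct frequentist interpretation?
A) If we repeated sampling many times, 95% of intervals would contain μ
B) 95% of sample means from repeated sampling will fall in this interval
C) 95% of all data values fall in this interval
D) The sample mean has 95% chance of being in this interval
A

A) Correct — this is the frequentist long-run coverage interpretation.
B) Wrong — coverage applies to intervals containing μ, not to future x̄ values.
C) Wrong — a CI is about the parameter μ, not individual data values.
D) Wrong — x̄ is observed and sits in the interval by construction.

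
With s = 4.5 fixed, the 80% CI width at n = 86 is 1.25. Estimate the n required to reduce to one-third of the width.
n ≈ 774

CI width ∝ 1/√n
To reduce width by factor 3, need √n to grow by 3 → need 3² = 9 times as many samples.

Current: n = 86, width = 1.25
New: n = 774, width ≈ 0.42

Width reduced by factor of 1.25/0.42 = 2.98.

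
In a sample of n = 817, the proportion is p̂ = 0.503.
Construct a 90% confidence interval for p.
(0.474, 0.532)

Proportion CI:
SE = √(p̂(1-p̂)/n) = √(0.503 · 0.497 / 817) = 0.01749

z* = 1.645
Margin = z* · SE = 1.645 · 0.01749 = 0.0288

CI: 0.503 ± 0.0288 = (0.474, 0.532)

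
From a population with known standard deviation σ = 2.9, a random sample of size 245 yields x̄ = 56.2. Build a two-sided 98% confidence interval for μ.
(55.77, 56.63)

z-interval (σ known):
z* = 2.326 for 98% confidence

Margin of error = z* · σ/√n = 2.326 · 2.9/√245 = 0.43

CI: (56.2 - 0.43, 56.2 + 0.43) = (55.77, 56.63)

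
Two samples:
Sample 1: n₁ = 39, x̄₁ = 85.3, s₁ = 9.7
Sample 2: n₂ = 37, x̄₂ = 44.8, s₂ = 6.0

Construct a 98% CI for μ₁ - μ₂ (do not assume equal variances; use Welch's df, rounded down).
(36.11, 44.89)

Difference: x̄₁ - x̄₂ = 40.50
SE = √(s₁²/n₁ + s₂²/n₂) = √(9.7²/39 + 6.0²/37) = 1.8400
df = 63.87 → 63 (Welch–Satterthwaite, rounded down)
t* = 2.387

CI: 40.50 ± 2.387 · 1.8400 = 40.50 ± 4.39 = (36.11, 44.89)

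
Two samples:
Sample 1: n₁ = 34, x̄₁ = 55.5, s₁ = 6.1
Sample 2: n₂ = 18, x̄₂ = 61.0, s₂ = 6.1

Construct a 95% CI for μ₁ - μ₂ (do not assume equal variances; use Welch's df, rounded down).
(-9.11, -1.89)

Difference: x̄₁ - x̄₂ = -5.50
SE = √(s₁²/n₁ + s₂²/n₂) = √(6.1²/34 + 6.1²/18) = 1.7781
df = 34.75 → 34 (Welch–Satterthwaite, rounded down)
t* = 2.032

CI: -5.50 ± 2.032 · 1.7781 = -5.50 ± 3.61 = (-9.11, -1.89)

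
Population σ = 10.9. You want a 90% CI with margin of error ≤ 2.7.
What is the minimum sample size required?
n ≥ 45

For margin E ≤ 2.7:
n ≥ (z* · σ / E)²
n ≥ (1.645 · 10.9 / 2.7)²
n ≥ 44.10

Minimum n = 45 (rounding up)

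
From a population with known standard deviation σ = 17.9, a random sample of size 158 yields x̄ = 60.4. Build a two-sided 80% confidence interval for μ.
(58.57, 62.23)

z-interval (σ known):
z* = 1.282 for 80% confidence

Margin of error = z* · σ/√n = 1.282 · 17.9/√158 = 1.83

CI: (60.4 - 1.83, 60.4 + 1.83) = (58.57, 62.23)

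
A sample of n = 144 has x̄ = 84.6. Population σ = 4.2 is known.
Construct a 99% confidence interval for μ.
(83.70, 85.50)

z-interval (σ known):
z* = 2.576 for 99% confidence

Margin of error = z* · σ/√n = 2.576 · 4.2/√144 = 0.90

CI: (84.6 - 0.90, 84.6 + 0.90) = (83.70, 85.50)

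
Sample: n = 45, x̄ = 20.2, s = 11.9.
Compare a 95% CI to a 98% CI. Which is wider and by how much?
98% CI is wider by 1.41

df = 44
95% CI: t* = 2.015, (16.63, 23.77), width = 2 · t* · s/√n = 7.15
98% CI: t* = 2.414, (15.92, 24.48), width = 2 · t* · s/√n = 8.56

The 98% CI is wider by 8.56 - 7.15 = 1.41.
Higher confidence requires a wider interval.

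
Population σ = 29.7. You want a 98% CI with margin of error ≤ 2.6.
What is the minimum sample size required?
n ≥ 706

For margin E ≤ 2.6:
n ≥ (z* · σ / E)²
n ≥ (2.326 · 29.7 / 2.6)²
n ≥ 705.97

Minimum n = 706 (rounding up)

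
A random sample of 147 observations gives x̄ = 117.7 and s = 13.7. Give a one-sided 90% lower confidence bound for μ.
μ ≥ 116.25

Lower bound (one-sided):
t* = 1.287 (one-sided for 90%)
Lower bound = x̄ - t* · s/√n = 117.7 - 1.287 · 13.7/√147 = 116.25

We are 90% confident that μ ≥ 116.25.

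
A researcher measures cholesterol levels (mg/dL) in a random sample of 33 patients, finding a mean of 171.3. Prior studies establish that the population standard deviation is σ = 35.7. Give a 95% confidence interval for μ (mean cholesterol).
(159.12, 183.48)

z-interval (σ known):
z* = 1.960 for 95% confidence

Margin of error = z* · σ/√n = 1.960 · 35.7/√33 = 12.18

CI: (171.3 - 12.18, 171.3 + 12.18) = (159.12, 183.48)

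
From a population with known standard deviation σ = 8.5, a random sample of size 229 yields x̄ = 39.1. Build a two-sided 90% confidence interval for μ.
(38.18, 40.02)

z-interval (σ known):
z* = 1.645 for 90% confidence

Margin of error = z* · σ/√n = 1.645 · 8.5/√229 = 0.92

CI: (39.1 - 0.92, 39.1 + 0.92) = (38.18, 40.02)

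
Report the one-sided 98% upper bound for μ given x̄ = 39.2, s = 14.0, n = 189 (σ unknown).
μ ≤ 41.31

Upper bound (one-sided):
t* = 2.068 (one-sided for 98%)
Upper bound = x̄ + t* · s/√n = 39.2 + 2.068 · 14.0/√189 = 41.31

We are 98% confident that μ ≤ 41.31.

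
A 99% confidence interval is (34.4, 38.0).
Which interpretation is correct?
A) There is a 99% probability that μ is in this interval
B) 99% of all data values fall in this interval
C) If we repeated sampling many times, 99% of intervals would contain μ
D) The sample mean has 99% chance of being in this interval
C

A) Wrong — μ is fixed; the randomness lives in the interval, not in μ.
B) Wrong — a CI is about the parameter μ, not individual data values.
C) Correct — this is the frequentist long-run coverage interpretation.
D) Wrong — x̄ is observed and sits in the interval by construction.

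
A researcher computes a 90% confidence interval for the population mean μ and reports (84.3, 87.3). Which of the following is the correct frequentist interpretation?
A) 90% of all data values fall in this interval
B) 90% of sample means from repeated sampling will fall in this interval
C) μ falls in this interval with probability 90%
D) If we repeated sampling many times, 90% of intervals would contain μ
D

A) Wrong — a CI is about the parameter μ, not individual data values.
B) Wrong — coverage applies to intervals containing μ, not to future x̄ values.
C) Wrong — μ is fixed; the randomness lives in the interval, not in μ.
D) Correct — this is the frequentist long-run coverage interpretation.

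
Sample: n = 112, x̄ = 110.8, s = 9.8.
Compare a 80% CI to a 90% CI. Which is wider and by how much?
90% CI is wider by 0.68

df = 111
80% CI: t* = 1.289, (109.61, 111.99), width = 2 · t* · s/√n = 2.39
90% CI: t* = 1.659, (109.26, 112.34), width = 2 · t* · s/√n = 3.07

The 90% CI is wider by 3.07 - 2.39 = 0.68.
Higher confidence requires a wider interval.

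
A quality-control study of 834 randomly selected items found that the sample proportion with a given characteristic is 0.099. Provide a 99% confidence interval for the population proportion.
(0.072, 0.126)

Proportion CI:
SE = √(p̂(1-p̂)/n) = √(0.099 · 0.901 / 834) = 0.01034

z* = 2.576
Margin = z* · SE = 2.576 · 0.01034 = 0.0266

CI: 0.099 ± 0.0266 = (0.072, 0.126)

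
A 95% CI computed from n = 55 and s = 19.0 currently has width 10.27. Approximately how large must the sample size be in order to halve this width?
n ≈ 220

CI width ∝ 1/√n
To reduce width by factor 2, need √n to grow by 2 → need 2² = 4 times as many samples.

Current: n = 55, width = 10.27
New: n = 220, width ≈ 5.05

Width reduced by factor of 10.27/5.05 = 2.03.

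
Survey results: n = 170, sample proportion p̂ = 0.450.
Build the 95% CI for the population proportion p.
(0.375, 0.525)

Proportion CI:
SE = √(p̂(1-p̂)/n) = √(0.450 · 0.550 / 170) = 0.03816

z* = 1.960
Margin = z* · SE = 1.960 · 0.03816 = 0.0748

CI: 0.450 ± 0.0748 = (0.375, 0.525)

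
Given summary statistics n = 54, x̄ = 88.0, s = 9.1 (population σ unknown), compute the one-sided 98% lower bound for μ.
μ ≥ 85.39

Lower bound (one-sided):
t* = 2.106 (one-sided for 98%)
Lower bound = x̄ - t* · s/√n = 88.0 - 2.106 · 9.1/√54 = 85.39

We are 98% confident that μ ≥ 85.39.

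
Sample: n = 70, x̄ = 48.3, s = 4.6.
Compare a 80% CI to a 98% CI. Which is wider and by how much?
98% CI is wider by 1.20

df = 69
80% CI: t* = 1.294, (47.59, 49.01), width = 2 · t* · s/√n = 1.42
98% CI: t* = 2.382, (46.99, 49.61), width = 2 · t* · s/√n = 2.62

The 98% CI is wider by 2.62 - 1.42 = 1.20.
Higher confidence requires a wider interval.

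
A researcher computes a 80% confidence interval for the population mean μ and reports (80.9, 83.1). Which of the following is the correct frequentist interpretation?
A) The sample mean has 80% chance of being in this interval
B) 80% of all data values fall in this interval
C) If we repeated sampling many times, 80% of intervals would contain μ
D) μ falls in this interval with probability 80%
C

A) Wrong — x̄ is observed and sits in the interval by construction.
B) Wrong — a CI is about the parameter μ, not individual data values.
C) Correct — this is the frequentist long-run coverage interpretation.
D) Wrong — μ is fixed; the randomness lives in the interval, not in μ.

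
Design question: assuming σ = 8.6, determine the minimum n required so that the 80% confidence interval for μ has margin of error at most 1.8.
n ≥ 38

For margin E ≤ 1.8:
n ≥ (z* · σ / E)²
n ≥ (1.282 · 8.6 / 1.8)²
n ≥ 37.52

Minimum n = 38 (rounding up)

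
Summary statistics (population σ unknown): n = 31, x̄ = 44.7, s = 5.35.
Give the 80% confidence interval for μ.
(43.44, 45.96)

t-interval (σ unknown):
df = n - 1 = 30
t* = 1.310 for 80% confidence

Margin of error = t* · s/√n = 1.310 · 5.35/√31 = 1.26

CI: (43.44, 45.96)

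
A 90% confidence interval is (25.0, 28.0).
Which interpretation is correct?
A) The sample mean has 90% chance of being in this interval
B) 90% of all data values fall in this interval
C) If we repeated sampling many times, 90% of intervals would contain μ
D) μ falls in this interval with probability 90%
C

A) Wrong — x̄ is observed and sits in the interval by construction.
B) Wrong — a CI is about the parameter μ, not individual data values.
C) Correct — this is the frequentist long-run coverage interpretation.
D) Wrong — μ is fixed; the randomness lives in the interval, not in μ.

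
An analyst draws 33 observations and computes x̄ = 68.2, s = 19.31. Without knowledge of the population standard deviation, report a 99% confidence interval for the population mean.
(59.00, 77.40)

t-interval (σ unknown):
df = n - 1 = 32
t* = 2.738 for 99% confidence

Margin of error = t* · s/√n = 2.738 · 19.31/√33 = 9.20

CI: (59.00, 77.40)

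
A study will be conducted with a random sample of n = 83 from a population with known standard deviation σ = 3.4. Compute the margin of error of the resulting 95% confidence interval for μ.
Margin of error = 0.73

Margin of error = z* · σ/√n
= 1.960 · 3.4/√83
= 1.960 · 3.4/9.1104
= 0.73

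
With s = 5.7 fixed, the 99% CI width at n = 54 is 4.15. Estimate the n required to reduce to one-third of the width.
n ≈ 486

CI width ∝ 1/√n
To reduce width by factor 3, need √n to grow by 3 → need 3² = 9 times as many samples.

Current: n = 54, width = 4.15
New: n = 486, width ≈ 1.34

Width reduced by factor of 4.15/1.34 = 3.10.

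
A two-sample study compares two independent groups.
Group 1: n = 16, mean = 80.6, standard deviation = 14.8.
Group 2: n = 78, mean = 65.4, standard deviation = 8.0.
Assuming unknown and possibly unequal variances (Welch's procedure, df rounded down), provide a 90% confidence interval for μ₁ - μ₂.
(8.55, 21.85)

Difference: x̄₁ - x̄₂ = 15.20
SE = √(s₁²/n₁ + s₂²/n₂) = √(14.8²/16 + 8.0²/78) = 3.8093
df = 16.84 → 16 (Welch–Satterthwaite, rounded down)
t* = 1.746

CI: 15.20 ± 1.746 · 3.8093 = 15.20 ± 6.65 = (8.55, 21.85)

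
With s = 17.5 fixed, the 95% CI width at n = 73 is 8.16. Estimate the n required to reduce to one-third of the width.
n ≈ 657

CI width ∝ 1/√n
To reduce width by factor 3, need √n to grow by 3 → need 3² = 9 times as many samples.

Current: n = 73, width = 8.16
New: n = 657, width ≈ 2.68

Width reduced by factor of 8.16/2.68 = 3.04.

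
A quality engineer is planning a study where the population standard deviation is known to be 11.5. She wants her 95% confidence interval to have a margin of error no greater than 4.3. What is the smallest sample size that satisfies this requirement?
n ≥ 28

For margin E ≤ 4.3:
n ≥ (z* · σ / E)²
n ≥ (1.960 · 11.5 / 4.3)²
n ≥ 27.48

Minimum n = 28 (rounding up)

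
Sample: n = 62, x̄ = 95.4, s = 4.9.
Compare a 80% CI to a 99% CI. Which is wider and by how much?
99% CI is wider by 1.70

df = 61
80% CI: t* = 1.296, (94.59, 96.21), width = 2 · t* · s/√n = 1.61
99% CI: t* = 2.659, (93.75, 97.05), width = 2 · t* · s/√n = 3.31

The 99% CI is wider by 3.31 - 1.61 = 1.70.
Higher confidence requires a wider interval.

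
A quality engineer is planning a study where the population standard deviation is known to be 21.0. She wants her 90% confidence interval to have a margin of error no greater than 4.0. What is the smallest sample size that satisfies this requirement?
n ≥ 75

For margin E ≤ 4.0:
n ≥ (z* · σ / E)²
n ≥ (1.645 · 21.0 / 4.0)²
n ≥ 74.58

Minimum n = 75 (rounding up)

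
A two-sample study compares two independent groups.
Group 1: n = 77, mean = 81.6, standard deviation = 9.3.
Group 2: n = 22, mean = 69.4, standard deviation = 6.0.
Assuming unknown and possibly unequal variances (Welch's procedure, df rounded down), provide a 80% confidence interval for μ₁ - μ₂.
(10.04, 14.36)

Difference: x̄₁ - x̄₂ = 12.20
SE = √(s₁²/n₁ + s₂²/n₂) = √(9.3²/77 + 6.0²/22) = 1.6612
df = 52.84 → 52 (Welch–Satterthwaite, rounded down)
t* = 1.298

CI: 12.20 ± 1.298 · 1.6612 = 12.20 ± 2.16 = (10.04, 14.36)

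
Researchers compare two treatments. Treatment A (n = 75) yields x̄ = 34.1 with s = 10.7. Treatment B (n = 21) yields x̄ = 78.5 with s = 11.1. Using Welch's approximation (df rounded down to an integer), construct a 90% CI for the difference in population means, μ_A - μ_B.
(-49.01, -39.79)

Difference: x̄₁ - x̄₂ = -44.40
SE = √(s₁²/n₁ + s₂²/n₂) = √(10.7²/75 + 11.1²/21) = 2.7191
df = 31.19 → 31 (Welch–Satterthwaite, rounded down)
t* = 1.696

CI: -44.40 ± 1.696 · 2.7191 = -44.40 ± 4.61 = (-49.01, -39.79)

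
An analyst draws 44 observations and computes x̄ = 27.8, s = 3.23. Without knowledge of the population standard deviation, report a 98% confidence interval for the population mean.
(26.62, 28.98)

t-interval (σ unknown):
df = n - 1 = 43
t* = 2.416 for 98% confidence

Margin of error = t* · s/√n = 2.416 · 3.23/√44 = 1.18

CI: (26.62, 28.98)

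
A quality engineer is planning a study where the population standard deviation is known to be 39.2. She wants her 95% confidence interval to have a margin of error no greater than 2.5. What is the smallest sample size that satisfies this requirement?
n ≥ 945

For margin E ≤ 2.5:
n ≥ (z* · σ / E)²
n ≥ (1.960 · 39.2 / 2.5)²
n ≥ 944.50

Minimum n = 945 (rounding up)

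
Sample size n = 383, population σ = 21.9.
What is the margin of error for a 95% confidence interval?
Margin of error = 2.19

Margin of error = z* · σ/√n
= 1.960 · 21.9/√383
= 1.960 · 21.9/19.5704
= 2.19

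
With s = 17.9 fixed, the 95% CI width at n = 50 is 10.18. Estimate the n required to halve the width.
n ≈ 200

CI width ∝ 1/√n
To reduce width by factor 2, need √n to grow by 2 → need 2² = 4 times as many samples.

Current: n = 50, width = 10.18
New: n = 200, width ≈ 4.99

Width reduced by factor of 10.18/4.99 = 2.04.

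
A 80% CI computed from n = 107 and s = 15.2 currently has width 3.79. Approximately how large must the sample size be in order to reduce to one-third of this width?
n ≈ 963

CI width ∝ 1/√n
To reduce width by factor 3, need √n to grow by 3 → need 3² = 9 times as many samples.

Current: n = 107, width = 3.79
New: n = 963, width ≈ 1.26

Width reduced by factor of 3.79/1.26 = 3.01.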